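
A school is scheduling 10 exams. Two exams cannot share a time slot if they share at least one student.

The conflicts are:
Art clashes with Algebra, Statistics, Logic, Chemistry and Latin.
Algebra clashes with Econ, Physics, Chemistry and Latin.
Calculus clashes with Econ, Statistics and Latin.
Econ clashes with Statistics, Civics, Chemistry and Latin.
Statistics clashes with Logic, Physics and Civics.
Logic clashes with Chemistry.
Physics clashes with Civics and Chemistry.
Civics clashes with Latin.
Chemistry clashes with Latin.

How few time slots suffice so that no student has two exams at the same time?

Art, Algebra, Chemistry, Latin all conflict with each other, so at least 4 time slots are needed.
4 time slots suffice: time slot 1 → {Statistics, Latin}; time slot 2 → {Calculus, Civics, Chemistry}; time slot 3 → {Art, Econ, Physics}; time slot 4 → {Algebra, Logic}. No two conflicting exams share a time slot.

4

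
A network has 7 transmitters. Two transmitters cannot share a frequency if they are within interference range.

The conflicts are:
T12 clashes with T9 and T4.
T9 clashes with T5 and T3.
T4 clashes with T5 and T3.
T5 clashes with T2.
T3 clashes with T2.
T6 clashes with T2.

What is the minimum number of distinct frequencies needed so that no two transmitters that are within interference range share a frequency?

2

T9 and T5 conflict, so at least 2 frequencies are needed.
Using 2 frequencies: T12=2, T9=1, T4=1, T5=2, T3=2, T6=2, T2=1. No two conflicting transmitters share a frequency.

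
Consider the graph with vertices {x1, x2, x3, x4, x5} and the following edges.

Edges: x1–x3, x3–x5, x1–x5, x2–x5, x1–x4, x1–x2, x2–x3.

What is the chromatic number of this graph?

x1, x2, x3, x5 are mutually adjacent (a clique of size 4), so at least 4 colors are needed.
One proper 4-coloring: x1=red, x2=yellow, x3=green, x4=blue, x5=blue. No two adjacent vertices share a color.

4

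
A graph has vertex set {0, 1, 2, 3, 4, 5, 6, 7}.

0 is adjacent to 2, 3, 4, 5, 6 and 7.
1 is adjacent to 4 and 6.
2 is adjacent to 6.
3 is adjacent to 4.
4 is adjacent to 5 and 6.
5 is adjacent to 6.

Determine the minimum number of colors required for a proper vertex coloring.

4

0, 4, 5, 6 form a clique, so at least 4 colors are needed.
4 colors suffice: color red → {0, 1}; color blue → {3, 6, 7}; color green → {2, 4}; color yellow → {5}. No two adjacent vertices share a color.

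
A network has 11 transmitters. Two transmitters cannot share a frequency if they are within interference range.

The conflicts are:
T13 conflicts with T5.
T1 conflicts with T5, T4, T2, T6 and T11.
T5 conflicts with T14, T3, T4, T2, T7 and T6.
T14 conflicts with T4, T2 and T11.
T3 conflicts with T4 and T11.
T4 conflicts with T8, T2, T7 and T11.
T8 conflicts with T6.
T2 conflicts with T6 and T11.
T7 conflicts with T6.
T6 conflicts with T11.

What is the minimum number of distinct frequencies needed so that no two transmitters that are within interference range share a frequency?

4

T1, T5, T2, T6 pairwise conflict, so at least 4 frequencies are needed.
4 frequencies suffice: frequency 1 → {T5, T8, T11}; frequency 2 → {T13, T4, T6}; frequency 3 → {T3, T2, T7}; frequency 4 → {T1, T14}. Every pair that conflicts lands in different frequencies.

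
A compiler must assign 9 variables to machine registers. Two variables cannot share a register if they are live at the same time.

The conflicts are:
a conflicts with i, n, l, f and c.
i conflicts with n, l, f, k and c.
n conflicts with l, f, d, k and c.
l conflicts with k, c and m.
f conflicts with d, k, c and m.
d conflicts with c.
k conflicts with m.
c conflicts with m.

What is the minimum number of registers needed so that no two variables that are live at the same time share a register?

5

a, i, n, f, c pairwise conflict, so at least 5 registers are needed.
Using 5 registers: a=5, i=4, n=3, l=2, f=2, d=4, k=1, c=1, m=3. No two conflicting variables share a register.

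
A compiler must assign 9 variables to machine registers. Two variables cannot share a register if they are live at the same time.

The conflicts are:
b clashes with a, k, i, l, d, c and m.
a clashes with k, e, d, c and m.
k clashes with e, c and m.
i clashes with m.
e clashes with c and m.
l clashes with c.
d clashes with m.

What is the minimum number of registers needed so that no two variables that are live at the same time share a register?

b, a, d, m all conflict with each other, so at least 4 registers are needed.
Using 4 registers: b=1, a=2, k=4, i=2, e=1, l=2, d=4, c=3, m=3. Every pair that conflicts lands in different registers.

4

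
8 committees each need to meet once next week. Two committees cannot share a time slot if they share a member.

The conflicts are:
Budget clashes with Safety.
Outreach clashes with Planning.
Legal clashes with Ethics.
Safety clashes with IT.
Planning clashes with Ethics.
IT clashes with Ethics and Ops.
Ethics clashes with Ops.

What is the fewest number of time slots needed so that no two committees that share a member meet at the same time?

IT, Ethics, Ops pairwise conflict, so at least 3 time slots are needed.
A valid assignment using 3 time slots: Budget=2, Outreach=1, Legal=2, Safety=1, Planning=2, IT=2, Ethics=1, Ops=3. Every pair that conflicts lands in different time slots.

3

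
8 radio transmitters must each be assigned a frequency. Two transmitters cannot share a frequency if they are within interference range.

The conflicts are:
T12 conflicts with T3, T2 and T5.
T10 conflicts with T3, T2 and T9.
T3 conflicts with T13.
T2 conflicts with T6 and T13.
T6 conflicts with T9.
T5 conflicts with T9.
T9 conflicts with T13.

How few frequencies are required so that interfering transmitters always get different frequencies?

The cycle T12-T2-T10-T9-T5-T12 has odd length 5, so it cannot be 2-colored; at least 3 frequencies are needed.
3 frequencies suffice: frequency 1 → {T3, T2, T9}; frequency 2 → {T12, T10, T6, T13}; frequency 3 → {T5}. No two conflicting transmitters share a frequency.

3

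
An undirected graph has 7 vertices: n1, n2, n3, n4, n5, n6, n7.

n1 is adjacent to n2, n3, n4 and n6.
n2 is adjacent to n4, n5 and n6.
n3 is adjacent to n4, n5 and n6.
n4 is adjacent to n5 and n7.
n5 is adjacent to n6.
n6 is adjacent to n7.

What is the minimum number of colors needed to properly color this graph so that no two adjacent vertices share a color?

n2, n5, n6 are pairwise adjacent, so at least 3 colors are needed.
3 colors suffice: color 1 → {n4, n6}; color 2 → {n2, n3, n7}; color 3 → {n1, n5}. Each edge has distinct colors on its endpoints.

3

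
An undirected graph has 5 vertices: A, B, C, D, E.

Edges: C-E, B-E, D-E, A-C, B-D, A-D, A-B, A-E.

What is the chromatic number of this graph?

A, B, D, E are pairwise adjacent (a clique of size 4), so at least 4 colors are needed.
One proper 4-coloring: A=1, B=3, C=3, D=4, E=2. Every edge joins two different colors.

4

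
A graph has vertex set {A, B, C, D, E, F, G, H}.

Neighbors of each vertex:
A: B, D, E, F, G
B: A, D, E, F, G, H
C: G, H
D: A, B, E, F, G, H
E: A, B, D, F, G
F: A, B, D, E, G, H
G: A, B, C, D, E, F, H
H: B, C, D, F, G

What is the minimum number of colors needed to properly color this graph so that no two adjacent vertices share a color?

6

A, B, D, E, F, G are mutually adjacent (a clique of size 6), so at least 6 colors are needed.
One proper 6-coloring: A=6, B=2, C=2, D=4, E=5, F=3, G=1, H=5. Every edge joins two different colors.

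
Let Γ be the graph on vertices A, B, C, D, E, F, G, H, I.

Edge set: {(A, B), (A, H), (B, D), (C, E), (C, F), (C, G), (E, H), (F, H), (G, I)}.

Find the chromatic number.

2

E and H are adjacent, so at least 2 colors are needed.
One proper 2-coloring: A=2, B=1, C=1, D=2, E=2, F=2, G=2, H=1, I=1. No two adjacent vertices share a color.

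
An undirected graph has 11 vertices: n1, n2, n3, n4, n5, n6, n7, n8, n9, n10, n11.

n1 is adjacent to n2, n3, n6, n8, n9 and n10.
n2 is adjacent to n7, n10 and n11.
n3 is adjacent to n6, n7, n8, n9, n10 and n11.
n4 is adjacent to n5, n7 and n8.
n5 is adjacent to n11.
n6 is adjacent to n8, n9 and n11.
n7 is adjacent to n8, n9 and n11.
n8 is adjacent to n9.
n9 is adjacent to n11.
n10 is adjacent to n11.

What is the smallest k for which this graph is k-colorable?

n1, n3, n6, n8, n9 are mutually adjacent (a clique of size 5), so at least 5 colors are needed.
A valid assignment using 5 colors: n1=1, n2=2, n3=2, n4=1, n5=2, n6=3, n7=3, n8=4, n9=5, n10=3, n11=1. Each edge has distinct colors on its endpoints.

5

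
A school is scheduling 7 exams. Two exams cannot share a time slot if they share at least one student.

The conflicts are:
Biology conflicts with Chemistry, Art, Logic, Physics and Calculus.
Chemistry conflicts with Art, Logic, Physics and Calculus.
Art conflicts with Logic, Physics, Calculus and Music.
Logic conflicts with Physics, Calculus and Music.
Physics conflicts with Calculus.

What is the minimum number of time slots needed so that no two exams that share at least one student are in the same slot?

Biology, Chemistry, Art, Logic, Physics, Calculus are mutually in conflict, so at least 6 time slots are needed.
Using 6 time slots: Biology=6, Chemistry=3, Art=1, Logic=2, Physics=4, Calculus=5, Music=3. Every pair that conflicts lands in different time slots.

6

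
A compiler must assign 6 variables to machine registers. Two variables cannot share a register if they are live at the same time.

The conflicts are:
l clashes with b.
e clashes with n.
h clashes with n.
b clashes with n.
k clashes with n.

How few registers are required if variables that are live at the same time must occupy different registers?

2

b and n conflict, so at least 2 registers are needed.
A valid assignment using 2 registers: l=1, e=2, h=2, b=2, k=2, n=1. Each listed conflict is separated.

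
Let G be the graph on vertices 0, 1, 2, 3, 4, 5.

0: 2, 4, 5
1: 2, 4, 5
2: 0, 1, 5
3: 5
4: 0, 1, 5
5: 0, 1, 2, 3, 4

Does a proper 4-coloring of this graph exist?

Yes

The chromatic number is 3. 0, 2, 5 form a triangle, so at least 3 colors are needed.
A valid assignment using 3 colors: 0=c, 1=c, 2=b, 3=b, 4=b, 5=a.
Since 4 ≥ 3, a proper 4-coloring certainly exists.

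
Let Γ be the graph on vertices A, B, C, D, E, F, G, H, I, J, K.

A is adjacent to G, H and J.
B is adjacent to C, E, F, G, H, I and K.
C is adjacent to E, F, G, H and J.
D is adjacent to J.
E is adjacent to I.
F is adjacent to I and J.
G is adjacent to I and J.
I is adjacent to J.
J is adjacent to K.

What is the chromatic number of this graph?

3

A, G, J are pairwise adjacent, so at least 3 colors are needed.
3 colors suffice: color 1 → {B, J}; color 2 → {A, C, D, I, K}; color 3 → {E, F, G, H}. Every edge joins two different colors.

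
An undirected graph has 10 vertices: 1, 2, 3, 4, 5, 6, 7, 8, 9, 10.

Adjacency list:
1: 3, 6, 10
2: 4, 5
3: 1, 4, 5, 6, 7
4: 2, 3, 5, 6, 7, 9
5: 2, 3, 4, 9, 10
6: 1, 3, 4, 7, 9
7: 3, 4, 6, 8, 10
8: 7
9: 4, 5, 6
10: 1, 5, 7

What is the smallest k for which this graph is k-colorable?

4

3, 4, 6, 7 are pairwise adjacent (a clique of size 4), so at least 4 colors are needed.
A valid assignment using 4 colors: 1=red, 2=green, 3=green, 4=red, 5=blue, 6=yellow, 7=blue, 8=red, 9=green, 10=green. Every edge joins two different colors.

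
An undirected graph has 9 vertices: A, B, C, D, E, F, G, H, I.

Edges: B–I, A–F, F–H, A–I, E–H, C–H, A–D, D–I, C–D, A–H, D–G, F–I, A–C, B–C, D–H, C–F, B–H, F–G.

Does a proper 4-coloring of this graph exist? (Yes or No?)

Yes

The chromatic number is 4. A, C, F, H are mutually adjacent (a clique of size 4), so at least 4 colors are needed.
One proper 4-coloring: A=4, B=2, C=3, D=2, E=2, F=2, G=1, H=1, I=1.
That is already a proper 4-coloring.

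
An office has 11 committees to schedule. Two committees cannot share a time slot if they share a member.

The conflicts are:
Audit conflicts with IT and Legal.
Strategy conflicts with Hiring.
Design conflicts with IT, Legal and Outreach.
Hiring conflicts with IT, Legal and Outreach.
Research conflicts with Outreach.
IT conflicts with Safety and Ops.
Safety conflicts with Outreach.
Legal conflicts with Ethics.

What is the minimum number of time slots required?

2

Safety and Outreach conflict, so at least 2 time slots are needed.
2 time slots suffice: time slot 1 → {Strategy, IT, Legal, Outreach}; time slot 2 → {Audit, Design, Hiring, Research, Safety, Ops, Ethics}. Every pair that conflicts lands in different time slots.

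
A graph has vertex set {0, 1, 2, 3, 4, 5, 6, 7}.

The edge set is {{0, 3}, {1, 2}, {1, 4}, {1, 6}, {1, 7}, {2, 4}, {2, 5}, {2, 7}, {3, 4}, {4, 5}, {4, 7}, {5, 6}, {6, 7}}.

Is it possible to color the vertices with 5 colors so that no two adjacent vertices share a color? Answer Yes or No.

The chromatic number is 4. 1, 2, 4, 7 are pairwise adjacent (a clique of size 4), so at least 4 colors are needed.
One proper 4-coloring: 0=red, 1=blue, 2=green, 3=blue, 4=red, 5=blue, 6=red, 7=yellow.
Since 5 ≥ 4, a proper 5-coloring certainly exists.

Yes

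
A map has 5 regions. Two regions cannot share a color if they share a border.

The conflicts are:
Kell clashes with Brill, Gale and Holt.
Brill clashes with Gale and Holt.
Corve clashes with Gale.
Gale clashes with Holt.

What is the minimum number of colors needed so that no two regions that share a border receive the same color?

4

Kell, Brill, Gale, Holt are mutually in conflict, so at least 4 colors are needed.
4 colors suffice: Kell=3, Brill=2, Corve=2, Gale=1, Holt=4. Each listed conflict is separated.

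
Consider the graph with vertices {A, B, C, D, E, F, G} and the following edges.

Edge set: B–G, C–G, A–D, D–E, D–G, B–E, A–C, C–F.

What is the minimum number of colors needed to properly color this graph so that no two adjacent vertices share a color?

B and G are adjacent, so at least 2 colors are needed.
2 colors suffice: color red → {B, C, D}; color blue → {A, E, F, G}. Each edge has distinct colors on its endpoints.

2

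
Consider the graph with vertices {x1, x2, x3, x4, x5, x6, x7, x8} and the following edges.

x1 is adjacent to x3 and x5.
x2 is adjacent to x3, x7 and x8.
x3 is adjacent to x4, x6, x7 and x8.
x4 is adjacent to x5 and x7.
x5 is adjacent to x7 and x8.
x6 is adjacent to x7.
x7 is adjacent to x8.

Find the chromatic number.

x2, x3, x7, x8 are mutually adjacent (a clique of size 4), so at least 4 colors are needed.
4 colors suffice: color R → {x3, x5}; color B → {x1, x7}; color G → {x4, x6, x8}; color Y → {x2}. Each edge has distinct colors on its endpoints.

4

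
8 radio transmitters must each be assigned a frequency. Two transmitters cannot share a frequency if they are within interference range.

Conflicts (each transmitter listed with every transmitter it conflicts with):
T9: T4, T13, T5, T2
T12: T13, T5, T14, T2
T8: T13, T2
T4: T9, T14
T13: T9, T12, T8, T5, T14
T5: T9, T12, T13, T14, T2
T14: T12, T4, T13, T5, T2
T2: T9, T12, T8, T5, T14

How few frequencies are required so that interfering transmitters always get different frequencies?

T12, T5, T14, T2 are mutually in conflict, so at least 4 frequencies are needed.
A valid assignment using 4 frequencies: T9=1, T12=4, T8=1, T4=2, T13=2, T5=3, T14=1, T2=2. Every pair that conflicts lands in different frequencies.

4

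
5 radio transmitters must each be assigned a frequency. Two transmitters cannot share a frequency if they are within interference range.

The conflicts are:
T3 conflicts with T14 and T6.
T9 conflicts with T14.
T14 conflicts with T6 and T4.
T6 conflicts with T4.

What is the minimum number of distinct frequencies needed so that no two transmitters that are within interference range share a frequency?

3

T14, T6, T4 all conflict with each other, so at least 3 frequencies are needed.
3 frequencies suffice: frequency 1 → {T14}; frequency 2 → {T9, T6}; frequency 3 → {T3, T4}. Every pair that conflicts lands in different frequencies.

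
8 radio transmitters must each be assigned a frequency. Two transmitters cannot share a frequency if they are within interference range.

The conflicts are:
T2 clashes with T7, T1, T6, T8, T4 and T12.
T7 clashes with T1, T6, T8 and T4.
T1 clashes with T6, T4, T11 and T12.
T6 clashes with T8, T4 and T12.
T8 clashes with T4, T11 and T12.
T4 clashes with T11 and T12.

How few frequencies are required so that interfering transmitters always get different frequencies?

5

T2, T1, T6, T4, T12 all conflict with each other, so at least 5 frequencies are needed.
5 frequencies suffice: frequency 1 → {T4}; frequency 2 → {T2, T11}; frequency 3 → {T1, T8}; frequency 4 → {T6}; frequency 5 → {T7, T12}. Each listed conflict is separated.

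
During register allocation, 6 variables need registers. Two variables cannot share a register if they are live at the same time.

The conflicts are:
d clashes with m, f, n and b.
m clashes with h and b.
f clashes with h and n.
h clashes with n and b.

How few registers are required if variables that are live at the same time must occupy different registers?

d, m, b all conflict with each other, so at least 3 registers are needed.
3 registers suffice: register 1 → {d, h}; register 2 → {f, b}; register 3 → {m, n}. No two conflicting variables share a register.

3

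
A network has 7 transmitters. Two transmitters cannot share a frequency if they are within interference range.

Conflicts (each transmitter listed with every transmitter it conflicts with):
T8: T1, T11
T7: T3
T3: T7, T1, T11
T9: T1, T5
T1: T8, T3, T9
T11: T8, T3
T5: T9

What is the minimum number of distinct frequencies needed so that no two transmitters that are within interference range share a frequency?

2

T9 and T5 conflict, so at least 2 frequencies are needed.
A valid assignment using 2 frequencies: T8=1, T7=2, T3=1, T9=1, T1=2, T11=2, T5=2. Each listed conflict is separated.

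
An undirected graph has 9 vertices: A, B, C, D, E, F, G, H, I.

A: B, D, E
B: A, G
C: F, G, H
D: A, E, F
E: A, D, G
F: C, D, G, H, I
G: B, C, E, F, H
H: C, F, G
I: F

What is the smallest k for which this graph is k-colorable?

4

C, F, G, H are mutually adjacent (a clique of size 4), so at least 4 colors are needed.
4 colors suffice: color 1 → {A, F}; color 2 → {D, G, I}; color 3 → {B, C, E}; color 4 → {H}. Every edge joins two different colors.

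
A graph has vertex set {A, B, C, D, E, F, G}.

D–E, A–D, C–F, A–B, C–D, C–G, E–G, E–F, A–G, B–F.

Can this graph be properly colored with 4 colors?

The chromatic number is 3. The cycle C-G-A-B-F-C has odd length 5, so it cannot be 2-colored; at least 3 colors are needed.
A valid assignment using 3 colors: A=1, B=3, C=1, D=2, E=1, F=2, G=2.
Since 4 ≥ 3, a proper 4-coloring certainly exists.

Yes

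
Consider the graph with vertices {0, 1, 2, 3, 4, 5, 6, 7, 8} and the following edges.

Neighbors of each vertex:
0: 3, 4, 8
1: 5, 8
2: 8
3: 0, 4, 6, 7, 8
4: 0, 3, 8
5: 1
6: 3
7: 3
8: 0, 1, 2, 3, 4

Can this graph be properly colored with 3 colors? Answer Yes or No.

No

0, 3, 4, 8 are mutually adjacent (a clique of size 4), so at least 4 colors are needed.
So 3 colors are not enough.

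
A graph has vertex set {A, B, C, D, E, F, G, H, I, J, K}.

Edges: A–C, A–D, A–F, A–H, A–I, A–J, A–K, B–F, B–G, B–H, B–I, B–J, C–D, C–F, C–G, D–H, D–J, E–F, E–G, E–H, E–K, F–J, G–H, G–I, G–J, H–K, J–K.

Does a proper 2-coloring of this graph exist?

No

A, H, K form a triangle, so at least 3 colors are needed.
So 2 colors are not enough.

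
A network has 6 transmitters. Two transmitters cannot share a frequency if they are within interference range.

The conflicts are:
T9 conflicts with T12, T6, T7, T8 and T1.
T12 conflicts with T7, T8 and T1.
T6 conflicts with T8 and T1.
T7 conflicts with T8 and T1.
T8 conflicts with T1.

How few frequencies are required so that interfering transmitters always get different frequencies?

T9, T12, T7, T8, T1 pairwise conflict, so at least 5 frequencies are needed.
Using 5 frequencies: T9=2, T12=5, T6=4, T7=4, T8=1, T1=3. Each listed conflict is separated.

5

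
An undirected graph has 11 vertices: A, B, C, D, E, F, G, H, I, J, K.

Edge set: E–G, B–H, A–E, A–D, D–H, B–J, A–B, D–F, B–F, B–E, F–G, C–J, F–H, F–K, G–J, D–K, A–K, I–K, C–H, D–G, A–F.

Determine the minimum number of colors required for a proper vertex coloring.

4

A, D, F, K are mutually adjacent (a clique of size 4), so at least 4 colors are needed.
4 colors suffice: color red → {E, F, I, J}; color blue → {B, C, D}; color green → {A, G, H}; color yellow → {K}. Each edge has distinct colors on its endpoints.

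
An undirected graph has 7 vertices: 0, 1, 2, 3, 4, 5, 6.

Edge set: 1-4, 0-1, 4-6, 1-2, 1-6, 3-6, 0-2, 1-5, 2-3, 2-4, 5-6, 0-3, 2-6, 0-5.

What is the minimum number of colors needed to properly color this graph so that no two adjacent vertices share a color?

4

1, 2, 4, 6 are pairwise adjacent (a clique of size 4), so at least 4 colors are needed.
4 colors suffice: color red → {2, 5}; color blue → {0, 6}; color green → {1, 3}; color yellow → {4}. Each edge has distinct colors on its endpoints.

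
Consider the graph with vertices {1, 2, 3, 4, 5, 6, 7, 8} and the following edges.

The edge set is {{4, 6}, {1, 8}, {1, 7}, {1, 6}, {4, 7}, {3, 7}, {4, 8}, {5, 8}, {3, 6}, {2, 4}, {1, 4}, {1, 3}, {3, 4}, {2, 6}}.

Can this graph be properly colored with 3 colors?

1, 3, 4, 6 form a clique, so at least 4 colors are needed.
So 3 colors are not enough.

No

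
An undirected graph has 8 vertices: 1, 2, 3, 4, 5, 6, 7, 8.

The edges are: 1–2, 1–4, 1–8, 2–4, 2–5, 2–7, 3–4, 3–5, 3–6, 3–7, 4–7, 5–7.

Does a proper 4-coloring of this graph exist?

The chromatic number is 3. 1, 2, 4 are mutually adjacent, so at least 3 colors are needed.
3 colors suffice: color red → {2, 3, 8}; color blue → {4, 5, 6}; color green → {1, 7}.
Since 4 ≥ 3, a proper 4-coloring certainly exists.

Yes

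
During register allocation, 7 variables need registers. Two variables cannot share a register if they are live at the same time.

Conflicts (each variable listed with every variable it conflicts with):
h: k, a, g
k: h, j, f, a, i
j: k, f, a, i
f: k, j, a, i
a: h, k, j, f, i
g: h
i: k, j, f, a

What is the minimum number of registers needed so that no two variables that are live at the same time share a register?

k, j, f, a, i all conflict with each other, so at least 5 registers are needed.
5 registers suffice: h=3, k=2, j=4, f=3, a=1, g=1, i=5. No two conflicting variables share a register.

5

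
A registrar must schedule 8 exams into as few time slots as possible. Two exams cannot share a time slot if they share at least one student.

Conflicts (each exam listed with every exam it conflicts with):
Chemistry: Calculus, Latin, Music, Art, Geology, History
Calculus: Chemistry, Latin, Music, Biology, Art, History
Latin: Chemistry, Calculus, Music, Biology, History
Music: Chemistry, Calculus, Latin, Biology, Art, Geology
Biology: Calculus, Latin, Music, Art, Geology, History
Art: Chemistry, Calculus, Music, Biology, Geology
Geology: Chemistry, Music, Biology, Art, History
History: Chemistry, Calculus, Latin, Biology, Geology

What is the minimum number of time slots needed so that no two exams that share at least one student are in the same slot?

4

Calculus, Latin, Biology, History are mutually in conflict, so at least 4 time slots are needed.
4 time slots suffice: Chemistry=2, Calculus=1, Latin=4, Music=3, Biology=2, Art=4, Geology=1, History=3. Every pair that conflicts lands in different time slots.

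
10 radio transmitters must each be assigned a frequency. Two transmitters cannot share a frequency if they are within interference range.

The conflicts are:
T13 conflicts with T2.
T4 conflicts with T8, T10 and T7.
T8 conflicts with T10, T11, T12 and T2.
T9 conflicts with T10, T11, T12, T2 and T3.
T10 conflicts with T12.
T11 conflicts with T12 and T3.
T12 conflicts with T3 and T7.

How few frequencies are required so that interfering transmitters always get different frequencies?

4

T9, T11, T12, T3 are mutually in conflict, so at least 4 frequencies are needed.
4 frequencies suffice: frequency 1 → {T4, T12, T2}; frequency 2 → {T13, T8, T9, T7}; frequency 3 → {T10, T11}; frequency 4 → {T3}. No two conflicting transmitters share a frequency.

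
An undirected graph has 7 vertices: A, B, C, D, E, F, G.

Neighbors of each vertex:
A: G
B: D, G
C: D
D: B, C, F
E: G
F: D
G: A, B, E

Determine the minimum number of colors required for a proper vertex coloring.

A and G are adjacent, so at least 2 colors are needed.
2 colors suffice: A=2, B=2, C=2, D=1, E=2, F=2, G=1. Each edge has distinct colors on its endpoints.

2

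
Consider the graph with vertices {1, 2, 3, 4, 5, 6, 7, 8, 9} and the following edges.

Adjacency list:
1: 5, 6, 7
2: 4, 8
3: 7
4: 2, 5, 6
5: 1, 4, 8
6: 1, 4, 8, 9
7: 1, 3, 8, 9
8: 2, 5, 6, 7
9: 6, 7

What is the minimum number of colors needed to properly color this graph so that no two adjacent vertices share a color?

4 and 5 are adjacent, so at least 2 colors are needed.
A valid assignment using 2 colors: 1=red, 2=blue, 3=red, 4=red, 5=blue, 6=blue, 7=blue, 8=red, 9=red. Each edge has distinct colors on its endpoints.

2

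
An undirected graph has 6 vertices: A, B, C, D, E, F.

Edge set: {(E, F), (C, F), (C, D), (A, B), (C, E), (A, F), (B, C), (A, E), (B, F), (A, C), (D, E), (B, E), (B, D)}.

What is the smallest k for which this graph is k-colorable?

5

A, B, C, E, F form a clique, so at least 5 colors are needed.
5 colors suffice: color 1 → {B}; color 2 → {C}; color 3 → {E}; color 4 → {A, D}; color 5 → {F}. Each edge has distinct colors on its endpoints.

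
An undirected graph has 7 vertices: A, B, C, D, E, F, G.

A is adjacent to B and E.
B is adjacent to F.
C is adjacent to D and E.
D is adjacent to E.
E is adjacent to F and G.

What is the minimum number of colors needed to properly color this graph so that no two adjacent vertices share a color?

C, D, E form a triangle, so at least 3 colors are needed.
3 colors suffice: color red → {B, E}; color blue → {A, C, F, G}; color green → {D}. Every edge joins two different colors.

3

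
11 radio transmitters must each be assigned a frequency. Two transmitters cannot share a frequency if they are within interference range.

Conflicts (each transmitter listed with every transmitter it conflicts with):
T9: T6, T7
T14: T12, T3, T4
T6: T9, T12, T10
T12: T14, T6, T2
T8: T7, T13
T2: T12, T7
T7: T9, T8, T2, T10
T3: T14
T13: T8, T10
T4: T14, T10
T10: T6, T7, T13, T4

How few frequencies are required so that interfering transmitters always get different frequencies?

The cycle T9-T7-T2-T12-T6-T9 has odd length 5, so it cannot be 2-colored; at least 3 frequencies are needed.
3 frequencies suffice: frequency 1 → {T12, T7, T3, T13, T4}; frequency 2 → {T9, T14, T8, T2, T10}; frequency 3 → {T6}. No two conflicting transmitters share a frequency.

3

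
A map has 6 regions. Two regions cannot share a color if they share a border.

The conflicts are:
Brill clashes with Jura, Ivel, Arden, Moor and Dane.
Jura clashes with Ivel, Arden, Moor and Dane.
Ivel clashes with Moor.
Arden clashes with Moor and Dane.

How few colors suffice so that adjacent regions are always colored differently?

4

Brill, Jura, Arden, Moor pairwise conflict, so at least 4 colors are needed.
4 colors suffice: color 1 → {Jura}; color 2 → {Brill}; color 3 → {Ivel, Arden}; color 4 → {Moor, Dane}. Each listed conflict is separated.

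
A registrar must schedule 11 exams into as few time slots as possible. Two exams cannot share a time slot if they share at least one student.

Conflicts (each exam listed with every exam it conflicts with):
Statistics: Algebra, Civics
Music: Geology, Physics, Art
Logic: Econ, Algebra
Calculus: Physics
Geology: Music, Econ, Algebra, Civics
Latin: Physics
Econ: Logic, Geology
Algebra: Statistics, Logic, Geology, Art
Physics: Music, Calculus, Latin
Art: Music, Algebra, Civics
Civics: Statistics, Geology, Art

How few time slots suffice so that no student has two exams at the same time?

Latin and Physics conflict, so at least 2 time slots are needed.
A valid assignment using 2 time slots: Statistics=2, Music=1, Logic=2, Calculus=1, Geology=2, Latin=1, Econ=1, Algebra=1, Physics=2, Art=2, Civics=1. No two conflicting exams share a time slot.

2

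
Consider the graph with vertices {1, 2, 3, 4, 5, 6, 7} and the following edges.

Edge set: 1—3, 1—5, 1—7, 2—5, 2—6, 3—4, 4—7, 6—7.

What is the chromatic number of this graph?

3

The cycle 6-7-1-5-2-6 has odd length 5, so it cannot be 2-colored; at least 3 colors are needed.
One proper 3-coloring: 1=red, 2=green, 3=blue, 4=red, 5=blue, 6=red, 7=blue. Each edge has distinct colors on its endpoints.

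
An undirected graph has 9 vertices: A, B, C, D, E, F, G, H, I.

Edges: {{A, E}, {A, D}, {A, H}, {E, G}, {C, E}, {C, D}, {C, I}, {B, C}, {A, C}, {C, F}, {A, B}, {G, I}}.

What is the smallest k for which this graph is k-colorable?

3

A, C, E are pairwise adjacent, so at least 3 colors are needed.
One proper 3-coloring: A=blue, B=green, C=red, D=green, E=green, F=blue, G=red, H=red, I=blue. No two adjacent vertices share a color.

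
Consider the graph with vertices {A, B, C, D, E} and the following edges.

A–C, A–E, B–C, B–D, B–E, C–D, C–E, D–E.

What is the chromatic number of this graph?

4

B, C, D, E form a clique, so at least 4 colors are needed.
4 colors suffice: A=3, B=4, C=1, D=3, E=2. Each edge has distinct colors on its endpoints.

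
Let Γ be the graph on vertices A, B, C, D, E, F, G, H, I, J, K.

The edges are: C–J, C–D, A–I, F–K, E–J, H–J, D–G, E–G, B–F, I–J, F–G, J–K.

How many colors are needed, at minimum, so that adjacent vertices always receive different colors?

The cycle F-K-J-E-G-F has odd length 5, so it cannot be 2-colored; at least 3 colors are needed.
3 colors suffice: color red → {A, D, F, J}; color blue → {B, C, G, H, I, K}; color green → {E}. Every edge joins two different colors.

3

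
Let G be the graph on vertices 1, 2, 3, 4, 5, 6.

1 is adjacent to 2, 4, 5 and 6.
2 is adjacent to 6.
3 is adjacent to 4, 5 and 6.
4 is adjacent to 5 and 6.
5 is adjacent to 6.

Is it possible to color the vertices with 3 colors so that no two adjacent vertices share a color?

No

3, 4, 5, 6 are pairwise adjacent (a clique of size 4), so at least 4 colors are needed.
So 3 colors are not enough.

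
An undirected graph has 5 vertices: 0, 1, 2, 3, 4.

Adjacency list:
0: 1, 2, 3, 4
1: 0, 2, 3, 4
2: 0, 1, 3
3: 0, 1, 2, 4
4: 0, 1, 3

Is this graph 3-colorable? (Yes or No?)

No

0, 1, 2, 3 are pairwise adjacent (a clique of size 4), so at least 4 colors are needed.
So 3 colors are not enough.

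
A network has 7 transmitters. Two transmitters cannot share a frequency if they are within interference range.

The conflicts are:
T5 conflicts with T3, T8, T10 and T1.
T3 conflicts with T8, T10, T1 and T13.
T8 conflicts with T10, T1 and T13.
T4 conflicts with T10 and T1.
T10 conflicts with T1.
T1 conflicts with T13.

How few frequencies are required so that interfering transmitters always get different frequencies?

5

T5, T3, T8, T10, T1 all conflict with each other, so at least 5 frequencies are needed.
5 frequencies suffice: frequency 1 → {T1}; frequency 2 → {T8, T4}; frequency 3 → {T3}; frequency 4 → {T10, T13}; frequency 5 → {T5}. Every pair that conflicts lands in different frequencies.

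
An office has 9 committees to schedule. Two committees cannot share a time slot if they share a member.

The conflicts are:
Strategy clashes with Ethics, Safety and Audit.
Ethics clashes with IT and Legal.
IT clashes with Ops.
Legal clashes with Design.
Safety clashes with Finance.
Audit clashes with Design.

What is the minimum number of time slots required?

3

The cycle Design-Audit-Strategy-Ethics-Legal-Design has odd length 5, so it cannot be 2-colored; at least 3 time slots are needed.
Using 3 time slots: Strategy=2, Ethics=1, IT=2, Legal=2, Safety=1, Audit=3, Finance=2, Design=1, Ops=1. Each listed conflict is separated.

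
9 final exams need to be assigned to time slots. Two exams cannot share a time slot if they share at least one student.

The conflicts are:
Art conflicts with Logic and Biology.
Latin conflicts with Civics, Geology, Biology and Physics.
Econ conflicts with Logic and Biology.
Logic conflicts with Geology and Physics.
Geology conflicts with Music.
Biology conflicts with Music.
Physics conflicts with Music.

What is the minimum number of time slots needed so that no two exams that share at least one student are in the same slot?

The cycle Logic-Econ-Biology-Latin-Physics-Logic has odd length 5, so it cannot be 2-colored; at least 3 time slots are needed.
3 time slots suffice: time slot 1 → {Civics, Logic, Biology}; time slot 2 → {Art, Latin, Econ, Music}; time slot 3 → {Geology, Physics}. Each listed conflict is separated.

3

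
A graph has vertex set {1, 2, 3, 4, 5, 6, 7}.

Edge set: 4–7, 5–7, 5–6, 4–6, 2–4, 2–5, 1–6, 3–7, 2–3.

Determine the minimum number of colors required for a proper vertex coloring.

2

1 and 6 are adjacent, so at least 2 colors are needed.
2 colors suffice: color red → {2, 6, 7}; color blue → {1, 3, 4, 5}. Every edge joins two different colors.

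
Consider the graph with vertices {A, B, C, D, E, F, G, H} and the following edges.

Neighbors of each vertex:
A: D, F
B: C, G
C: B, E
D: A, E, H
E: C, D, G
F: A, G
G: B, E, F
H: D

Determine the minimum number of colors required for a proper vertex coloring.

The cycle F-A-D-E-G-F has odd length 5, so it cannot be 2-colored; at least 3 colors are needed.
A valid assignment using 3 colors: A=1, B=1, C=2, D=2, E=1, F=3, G=2, H=1. Each edge has distinct colors on its endpoints.

3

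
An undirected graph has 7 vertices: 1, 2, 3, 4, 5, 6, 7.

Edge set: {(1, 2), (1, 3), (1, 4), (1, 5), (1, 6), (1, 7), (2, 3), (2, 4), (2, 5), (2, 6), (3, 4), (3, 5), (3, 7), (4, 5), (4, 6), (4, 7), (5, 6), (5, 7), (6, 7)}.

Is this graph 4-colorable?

1, 2, 4, 5, 6 are mutually adjacent (a clique of size 5), so at least 5 colors are needed.
So 4 colors are not enough.

No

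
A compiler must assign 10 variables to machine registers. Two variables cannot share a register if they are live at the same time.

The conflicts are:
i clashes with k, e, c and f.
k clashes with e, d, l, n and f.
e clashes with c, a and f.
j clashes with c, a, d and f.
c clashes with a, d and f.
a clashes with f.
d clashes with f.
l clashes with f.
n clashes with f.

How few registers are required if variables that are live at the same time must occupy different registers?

e, c, a, f pairwise conflict, so at least 4 registers are needed.
4 registers suffice: i=4, k=2, e=3, j=3, c=2, a=4, d=4, l=3, n=3, f=1. No two conflicting variables share a register.

4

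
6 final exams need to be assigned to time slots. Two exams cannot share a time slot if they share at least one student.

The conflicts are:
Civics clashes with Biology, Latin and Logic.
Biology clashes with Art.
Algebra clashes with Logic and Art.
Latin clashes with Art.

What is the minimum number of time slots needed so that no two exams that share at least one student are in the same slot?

The cycle Civics-Logic-Algebra-Art-Biology-Civics has odd length 5, so it cannot be 2-colored; at least 3 time slots are needed.
Using 3 time slots: Civics=1, Biology=2, Algebra=2, Latin=2, Logic=3, Art=1. No two conflicting exams share a time slot.

3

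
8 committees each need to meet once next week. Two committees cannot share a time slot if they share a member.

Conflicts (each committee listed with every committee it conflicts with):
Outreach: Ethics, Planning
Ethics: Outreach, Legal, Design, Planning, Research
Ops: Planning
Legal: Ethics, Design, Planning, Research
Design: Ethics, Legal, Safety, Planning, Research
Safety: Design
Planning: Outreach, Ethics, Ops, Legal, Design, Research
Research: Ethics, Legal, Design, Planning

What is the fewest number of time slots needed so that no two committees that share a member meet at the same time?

Ethics, Legal, Design, Planning, Research pairwise conflict, so at least 5 time slots are needed.
5 time slots suffice: Outreach=2, Ethics=3, Ops=2, Legal=5, Design=2, Safety=1, Planning=1, Research=4. No two conflicting committees share a time slot.

5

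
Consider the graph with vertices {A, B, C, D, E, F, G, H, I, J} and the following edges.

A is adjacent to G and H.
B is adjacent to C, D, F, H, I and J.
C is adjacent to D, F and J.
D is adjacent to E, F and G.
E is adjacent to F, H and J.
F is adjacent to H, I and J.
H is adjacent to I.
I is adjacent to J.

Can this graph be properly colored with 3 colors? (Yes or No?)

No

B, C, D, F are pairwise adjacent (a clique of size 4), so at least 4 colors are needed.
So 3 colors are not enough.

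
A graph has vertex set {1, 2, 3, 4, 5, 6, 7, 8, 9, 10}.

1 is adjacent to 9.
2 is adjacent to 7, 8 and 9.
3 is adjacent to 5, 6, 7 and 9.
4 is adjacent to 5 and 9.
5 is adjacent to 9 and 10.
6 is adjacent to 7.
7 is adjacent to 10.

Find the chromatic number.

3

4, 5, 9 form a triangle, so at least 3 colors are needed.
3 colors suffice: color a → {7, 8, 9}; color b → {1, 2, 5, 6}; color c → {3, 4, 10}. No two adjacent vertices share a color.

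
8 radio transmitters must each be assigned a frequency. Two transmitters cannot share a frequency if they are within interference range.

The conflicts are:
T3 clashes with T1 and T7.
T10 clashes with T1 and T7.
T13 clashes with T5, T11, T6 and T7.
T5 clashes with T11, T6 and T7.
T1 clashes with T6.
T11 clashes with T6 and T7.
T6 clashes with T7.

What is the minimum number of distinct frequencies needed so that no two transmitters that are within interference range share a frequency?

T13, T5, T11, T6, T7 pairwise conflict, so at least 5 frequencies are needed.
5 frequencies suffice: frequency 1 → {T1, T7}; frequency 2 → {T3, T10, T6}; frequency 3 → {T5}; frequency 4 → {T13}; frequency 5 → {T11}. Each listed conflict is separated.

5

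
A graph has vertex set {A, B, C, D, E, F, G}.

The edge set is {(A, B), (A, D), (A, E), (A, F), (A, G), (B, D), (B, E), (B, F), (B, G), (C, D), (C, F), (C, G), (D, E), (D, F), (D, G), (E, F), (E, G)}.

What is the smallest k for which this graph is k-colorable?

5

A, B, D, E, F form a clique, so at least 5 colors are needed.
One proper 5-coloring: A=4, B=5, C=3, D=1, E=3, F=2, G=2. Each edge has distinct colors on its endpoints.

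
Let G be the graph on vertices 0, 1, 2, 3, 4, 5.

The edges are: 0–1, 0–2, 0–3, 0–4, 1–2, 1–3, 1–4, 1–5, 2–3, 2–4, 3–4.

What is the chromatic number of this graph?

0, 1, 2, 3, 4 are pairwise adjacent (a clique of size 5), so at least 5 colors are needed.
5 colors suffice: 0=c, 1=a, 2=d, 3=b, 4=e, 5=b. No two adjacent vertices share a color.

5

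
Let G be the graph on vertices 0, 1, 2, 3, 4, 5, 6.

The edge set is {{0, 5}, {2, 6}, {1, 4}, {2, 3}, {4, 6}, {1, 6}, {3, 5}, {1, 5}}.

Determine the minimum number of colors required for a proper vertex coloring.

3

1, 4, 6 form a triangle, so at least 3 colors are needed.
3 colors suffice: color a → {0, 1, 2}; color b → {5, 6}; color c → {3, 4}. Every edge joins two different colors.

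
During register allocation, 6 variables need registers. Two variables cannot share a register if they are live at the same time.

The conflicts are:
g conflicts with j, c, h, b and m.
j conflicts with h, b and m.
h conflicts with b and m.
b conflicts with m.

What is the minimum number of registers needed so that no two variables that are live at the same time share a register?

g, j, h, b, m are mutually in conflict, so at least 5 registers are needed.
5 registers suffice: register 1 → {g}; register 2 → {j, c}; register 3 → {b}; register 4 → {h}; register 5 → {m}. Every pair that conflicts lands in different registers.

5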